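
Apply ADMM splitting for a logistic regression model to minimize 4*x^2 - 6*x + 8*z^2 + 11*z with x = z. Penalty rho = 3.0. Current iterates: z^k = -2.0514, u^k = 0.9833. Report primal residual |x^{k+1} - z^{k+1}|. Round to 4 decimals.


ADMM iteration with rho = 3.0, z^k = -2.0514, u^k = 0.9833
Step 1: x-update.
Minimize 4*x^2 - 6*x + (3.0/2)*(x + 2.0514 + 0.9833)^2
FOC: (2*4 + 3.0)*x = 6 + 3.0*(-2.0514 - 0.9833)
x^{k+1} = -0.2822
Step 2: z-update.
Minimize 8*z^2 + 11*z + (3.0/2)*(-0.2822 - z + 0.9833)^2
FOC: (2*8 + 3.0)*z = -11 + 3.0*(-0.2822 + 0.9833)
z^{k+1} = -0.4682
Step 3: u-update.
u^{k+1} = 0.9833 - 0.2822 + 0.4682 = 1.1694
Step 4: Primal residual = |-0.2822 + 0.4682| = 0.1861


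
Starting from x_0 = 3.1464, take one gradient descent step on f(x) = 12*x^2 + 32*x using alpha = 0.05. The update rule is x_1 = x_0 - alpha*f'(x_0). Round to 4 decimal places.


We compute the gradient at x_0 and apply the update.
f'(x) = 24*x + 32
f'(3.1464) = 24*3.1464 + 32 = 107.5136
x_1 = 3.1464 - 0.05*107.5136 = -2.2293


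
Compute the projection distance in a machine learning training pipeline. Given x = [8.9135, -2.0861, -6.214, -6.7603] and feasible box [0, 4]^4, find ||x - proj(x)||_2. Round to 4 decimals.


Project each component onto [0, 4].
clip(8.9135) = 4.0, clip(-2.0861) = 0.0, clip(-6.214) = 0.0, clip(-6.7603) = 0.0
Projection = [4.0, 0.0, 0.0, 0.0]
Squared diffs: [24.1425, 4.3518, 38.6138, 45.7017]
Distance = sqrt(112.8098) = 10.6212


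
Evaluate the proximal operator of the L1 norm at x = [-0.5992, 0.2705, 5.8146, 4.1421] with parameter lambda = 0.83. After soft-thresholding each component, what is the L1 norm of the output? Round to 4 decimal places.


Soft-thresholding with lambda = 0.83:
prox(-0.5992) = sign(-0.5992)*max(|-0.5992| - 0.83, 0) = 0.0
prox(0.2705) = sign(0.2705)*max(|0.2705| - 0.83, 0) = 0.0
prox(5.8146) = sign(5.8146)*max(|5.8146| - 0.83, 0) = 4.9846
prox(4.1421) = sign(4.1421)*max(|4.1421| - 0.83, 0) = 3.3121
prox(x) = [0.0, 0.0, 4.9846, 3.3121]
||prox(x)||_1 = 0.0 + 0.0 + 4.9846 + 3.3121 = 8.2967


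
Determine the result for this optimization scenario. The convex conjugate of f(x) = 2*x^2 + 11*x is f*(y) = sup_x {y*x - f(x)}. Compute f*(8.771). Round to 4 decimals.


f*(y) = sup_x {y*x - a*x^2 - b*x} = sup_x {(y-b)*x - a*x^2}
FOC: (y - b) - 2a*x = 0 => x* = (y - b)/(2a)
x* = (8.771 - 11)/(2*2) = -0.5573
f*(8.771) = (y-b)^2/(4a) = (8.771 - 11)^2/(4*2)
= 4.9684/8 = 0.6211


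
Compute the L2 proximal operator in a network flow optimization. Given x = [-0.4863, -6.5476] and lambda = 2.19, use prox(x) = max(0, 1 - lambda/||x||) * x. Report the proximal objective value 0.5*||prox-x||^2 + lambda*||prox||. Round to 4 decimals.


Step 1: Compute ||x||.
||x|| = 6.5656
Step 2: Compute scaling factor.
scale = max(0, 1 - 2.19/6.5656) = 0.6664
Step 3: prox(x) = [-0.3241, -4.3636]
||prox(x)|| = 4.3756
Step 4: Proximal objective.
0.5*||prox-x||^2 = 2.3981
lambda*||prox|| = 9.5826
Total = 11.9807


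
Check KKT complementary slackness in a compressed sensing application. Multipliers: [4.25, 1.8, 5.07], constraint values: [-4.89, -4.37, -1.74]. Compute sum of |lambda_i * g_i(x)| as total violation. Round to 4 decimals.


KKT complementary slackness check:
lambda_1 * g_1 = 4.25 * -4.89 = -20.7825
lambda_2 * g_2 = 1.8 * -4.37 = -7.866
lambda_3 * g_3 = 5.07 * -1.74 = -8.8218
Total violation = 20.7825 + 7.866 + 8.8218 = 37.4703


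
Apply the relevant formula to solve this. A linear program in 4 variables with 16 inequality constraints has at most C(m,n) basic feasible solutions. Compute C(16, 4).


Each vertex corresponds to some choice of n active constraints out of m, so the number of vertices is at most C(m, n) = m! / (n!(m-n)!).
m = 16, n = 4
Numerator: 16 * 15 * 14 * 13
Denominator: 4! = 24
C(16, 4) = 1820


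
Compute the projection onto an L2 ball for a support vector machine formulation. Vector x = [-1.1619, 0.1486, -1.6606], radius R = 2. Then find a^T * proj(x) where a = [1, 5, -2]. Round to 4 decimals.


Step 1: Compute ||x|| (intermediates to 6 decimals).
||x|| = sqrt((-1.1619)^2 + 0.1486^2 + (-1.6606)^2) = 2.032163
Step 2: Project.
Since ||x|| > R, scale = R/||x|| = 2/2.032163 = 0.984173, proj(x) = scale * x
proj(x) = [-1.143511, 0.146248, -1.634318]
Step 3: Dot product.
a^T * proj(x) = 1*(-1.143511) + 5*0.146248 - 2*(-1.634318) = 2.8564


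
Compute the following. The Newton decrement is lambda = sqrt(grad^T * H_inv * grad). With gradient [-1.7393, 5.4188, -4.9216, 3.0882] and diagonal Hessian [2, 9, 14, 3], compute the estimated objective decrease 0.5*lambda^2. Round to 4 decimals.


Step 1: H is diagonal, so H^(-1) * g = [-0.8697, 0.6021, -0.3515, 1.0294].
Step 2: g^T H^(-1) g = sum_i g_i^2 / H_ii
  = (-1.7393)^2/2 + (5.4188)^2/9 + (-4.9216)^2/14 + (3.0882)^2/3
  = 1.5126 + 3.2626 + 1.7302 + 3.179 = 9.6843
Step 3: Objective decrease = 0.5 * g^T H^(-1) g = 4.8422


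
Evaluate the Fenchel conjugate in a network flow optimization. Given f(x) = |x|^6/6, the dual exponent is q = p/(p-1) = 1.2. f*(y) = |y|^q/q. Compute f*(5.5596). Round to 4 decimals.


The conjugate exponent q satisfies 1/p + 1/q = 1.
p = 6, so q = 6/(6 - 1) = 1.2
|y|^q = 5.5596^1.2 = 7.8352
f*(5.5596) = 7.8352 / 1.2 = 6.5294


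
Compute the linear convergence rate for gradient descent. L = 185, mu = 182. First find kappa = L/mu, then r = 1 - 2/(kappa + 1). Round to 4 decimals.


Step 1: Compute the condition number.
kappa = L/mu = 185/182 = 1.0165
Step 2: Compute the convergence rate.
r = 1 - 2/(kappa + 1) = 1 - 2*mu/(L + mu) = (L - mu)/(L + mu) = 3/367 = 0.0082


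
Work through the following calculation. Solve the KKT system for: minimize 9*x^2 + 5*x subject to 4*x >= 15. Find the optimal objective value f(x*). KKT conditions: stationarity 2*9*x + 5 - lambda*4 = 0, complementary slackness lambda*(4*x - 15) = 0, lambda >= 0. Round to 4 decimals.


Step 1: Try lambda = 0 (constraint inactive).
x_unc = -5/(2*9) = -0.2778
Check: 4*-0.2778 = -1.1112 < 15 -- violated!
Step 2: Constraint must be active: 4*x = 15
x* = 15/4 = 3.75
lambda = (2*9*3.75 + 5)/4 = 18.125
Step 3: Compute optimal value.
f(x*) = 9*3.75^2 + 5*3.75 = 145.3125


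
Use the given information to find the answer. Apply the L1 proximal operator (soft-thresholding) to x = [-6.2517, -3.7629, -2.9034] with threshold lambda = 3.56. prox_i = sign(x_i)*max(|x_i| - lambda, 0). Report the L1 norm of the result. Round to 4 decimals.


Soft-thresholding with lambda = 3.56:
prox(-6.2517) = sign(-6.2517)*max(|-6.2517| - 3.56, 0) = -2.6917
prox(-3.7629) = sign(-3.7629)*max(|-3.7629| - 3.56, 0) = -0.2029
prox(-2.9034) = sign(-2.9034)*max(|-2.9034| - 3.56, 0) = 0.0
prox(x) = [-2.6917, -0.2029, 0.0]
||prox(x)||_1 = 2.6917 + 0.2029 + 0.0 = 2.8946


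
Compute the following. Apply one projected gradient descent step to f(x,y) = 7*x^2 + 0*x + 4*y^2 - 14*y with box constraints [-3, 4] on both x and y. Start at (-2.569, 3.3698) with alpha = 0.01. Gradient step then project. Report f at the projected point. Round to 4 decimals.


Step 1: Compute gradient at (-2.569, 3.3698).
grad_x = 2*7*-2.569 + 0 = -35.966
grad_y = 2*4*3.3698 - 14 = 12.9584
Step 2: Gradient step.
x_raw = -2.569 - 0.01*-35.966 = -2.2093
y_raw = 3.3698 - 0.01*12.9584 = 3.2402
Step 3: Project onto [-3, 4].
x_proj = clip(-2.2093) = -2.2093
y_proj = clip(3.2402) = 3.2402
Step 4: Evaluate f.
f(-2.2093, 3.2402) = 30.8013


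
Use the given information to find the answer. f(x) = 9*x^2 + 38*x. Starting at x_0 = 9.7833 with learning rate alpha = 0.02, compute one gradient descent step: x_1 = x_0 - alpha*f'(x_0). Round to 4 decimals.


We compute the gradient at x_0 and apply the update.
f'(x) = 18*x + 38
f'(9.7833) = 18*9.7833 + 38 = 214.0994
x_1 = 9.7833 - 0.02*214.0994 = 5.5013


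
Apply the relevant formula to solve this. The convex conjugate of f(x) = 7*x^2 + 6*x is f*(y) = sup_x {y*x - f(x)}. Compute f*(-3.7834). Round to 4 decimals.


f*(y) = sup_x {y*x - a*x^2 - b*x} = sup_x {(y-b)*x - a*x^2}
FOC: (y - b) - 2a*x = 0 => x* = (y - b)/(2a)
x* = (-3.7834 - 6)/(2*7) = -0.6988
f*(-3.7834) = (y-b)^2/(4a) = (-3.7834 - 6)^2/(4*7)
= 95.7149/28 = 3.4184


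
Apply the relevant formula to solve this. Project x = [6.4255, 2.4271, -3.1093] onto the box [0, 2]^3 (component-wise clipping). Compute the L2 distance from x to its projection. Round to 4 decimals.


Project each component onto [0, 2].
clip(6.4255) = 2.0, clip(2.4271) = 2.0, clip(-3.1093) = 0.0
Projection = [2.0, 2.0, 0.0]
Squared diffs: [19.5851, 0.1824, 9.6677]
Distance = sqrt(29.4352) = 5.4254


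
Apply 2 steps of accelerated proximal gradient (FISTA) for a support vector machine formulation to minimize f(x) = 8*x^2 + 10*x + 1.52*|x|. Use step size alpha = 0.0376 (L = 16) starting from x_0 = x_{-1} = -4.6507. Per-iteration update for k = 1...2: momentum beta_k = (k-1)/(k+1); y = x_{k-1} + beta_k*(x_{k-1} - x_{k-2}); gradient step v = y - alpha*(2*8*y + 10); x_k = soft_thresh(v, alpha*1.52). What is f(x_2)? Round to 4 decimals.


FISTA on f(x) = 8*x^2 + 10*x + 1.52*|x|
L = 16, alpha = 0.0376
Iteration 1: beta = 0.0, y = -4.6507 + 0.0*(-4.6507 + 4.6507) = -4.6507
  grad(y) = -64.4112, v = y - alpha*grad = -2.2288
  prox(v) = soft_thresh(-2.2288, 0.0572) = -2.1717
Iteration 2: beta = 0.3333, y = -2.1717 + 0.3333*(-2.1717 + 4.6507) = -1.3453
  grad(y) = -11.5256, v = y - alpha*grad = -0.912
  prox(v) = soft_thresh(-0.912, 0.0572) = -0.8548
f(x_2) = 8*(-0.8548)^2 + 10*(-0.8548) + 1.52*|-0.8548| = -1.4031


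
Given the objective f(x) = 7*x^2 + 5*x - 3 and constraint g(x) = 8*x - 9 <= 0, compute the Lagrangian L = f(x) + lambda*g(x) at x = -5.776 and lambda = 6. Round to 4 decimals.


Step 1: Evaluate f(x).
f(-5.776) = 7*(-5.776)^2 + 5*(-5.776) - 3 = 201.6552
Step 2: Evaluate g(x).
g(-5.776) = 8*-5.776 - 9 = -55.208
Step 3: Compute Lagrangian.
L = 201.6552 + 6*-55.208 = -129.5928


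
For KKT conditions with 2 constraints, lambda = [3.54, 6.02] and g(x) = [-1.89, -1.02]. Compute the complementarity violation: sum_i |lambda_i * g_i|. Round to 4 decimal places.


KKT complementary slackness check:
lambda_1 * g_1 = 3.54 * -1.89 = -6.6906
lambda_2 * g_2 = 6.02 * -1.02 = -6.1404
Total violation = 6.6906 + 6.1404 = 12.831


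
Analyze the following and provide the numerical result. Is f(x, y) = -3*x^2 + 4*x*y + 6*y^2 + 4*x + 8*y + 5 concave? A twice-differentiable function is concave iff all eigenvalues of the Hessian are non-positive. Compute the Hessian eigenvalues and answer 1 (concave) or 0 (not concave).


The Hessian of f(x,y) = -3*x^2 + 4*x*y + 6*y^2 + 4*x + 8*y + 5 is:
H = [[-6, 4], [4, 12]]
Trace = -6 + 12 = 6
Determinant = -6*12 - (4)^2 = -88
Discriminant = (6)^2 - 4*-88 = 388.0
Eigenvalues: lambda_1 = -6.8489, lambda_2 = 12.8489
The function is not concave.

0


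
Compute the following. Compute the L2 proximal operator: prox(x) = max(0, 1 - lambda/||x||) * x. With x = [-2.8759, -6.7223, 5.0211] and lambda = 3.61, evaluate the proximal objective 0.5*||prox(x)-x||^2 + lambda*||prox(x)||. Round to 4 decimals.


Step 1: Compute ||x||.
||x|| = 8.8697
Step 2: Compute scaling factor.
scale = max(0, 1 - 3.61/8.8697) = 0.593
Step 3: prox(x) = [-1.7054, -3.9863, 2.9775]
||prox(x)|| = 5.2597
Step 4: Proximal objective.
0.5*||prox-x||^2 = 6.5161
lambda*||prox|| = 18.9875
Total = 25.5036


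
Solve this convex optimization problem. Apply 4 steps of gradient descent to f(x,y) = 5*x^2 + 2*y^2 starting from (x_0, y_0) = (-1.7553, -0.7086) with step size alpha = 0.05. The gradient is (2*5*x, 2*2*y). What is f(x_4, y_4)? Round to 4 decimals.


Gradient descent on f(x,y) = 5*x^2 + 2*y^2.
Starting point: (-1.7553, -0.7086), alpha = 0.05
Step 1: grad_x = 2*5*-1.7553 = -17.553, grad_y = 2*2*-0.7086 = -2.8344
  x_1 = -1.7553 - 0.05*-17.553 = -0.8777
  y_1 = -0.7086 - 0.05*-2.8344 = -0.5669
Step 2: grad_x = 2*5*-0.8777 = -8.7765, grad_y = 2*2*-0.5669 = -2.2675
  x_2 = -0.8777 - 0.05*-8.7765 = -0.4388
  y_2 = -0.5669 - 0.05*-2.2675 = -0.4535
Step 3: grad_x = 2*5*-0.4388 = -4.3883, grad_y = 2*2*-0.4535 = -1.814
  x_3 = -0.4388 - 0.05*-4.3883 = -0.2194
  y_3 = -0.4535 - 0.05*-1.814 = -0.3628
Step 4: grad_x = 2*5*-0.2194 = -2.1941, grad_y = 2*2*-0.3628 = -1.4512
  x_4 = -0.2194 - 0.05*-2.1941 = -0.1097
  y_4 = -0.3628 - 0.05*-1.4512 = -0.2902
f(-0.1097, -0.2902) = 5*(-0.1097)^2 + 2*(-0.2902)^2 = 0.2287


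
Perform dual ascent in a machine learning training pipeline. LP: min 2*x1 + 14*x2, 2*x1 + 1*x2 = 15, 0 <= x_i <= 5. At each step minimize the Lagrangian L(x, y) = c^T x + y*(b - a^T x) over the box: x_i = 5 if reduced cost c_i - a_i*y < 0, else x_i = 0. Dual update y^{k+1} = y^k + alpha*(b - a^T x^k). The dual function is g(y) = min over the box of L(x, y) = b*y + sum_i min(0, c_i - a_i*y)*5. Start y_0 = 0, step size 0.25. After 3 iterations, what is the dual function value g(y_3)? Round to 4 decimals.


Dual ascent for LP: min 2*x1 + 14*x2, 2*x1 + 1*x2 = 15, 0 <= x_i <= 5
Step 1: y^k = 0.0, reduced costs: (2.0, 14.0)
  x^k = (0.0, 0.0), subgradient = b - a^T x = 15.0
  y^{k+1} = 0.0 + 0.25*15.0 = 3.75
Step 2: y^k = 3.75, reduced costs: (-5.5, 10.25)
  x^k = (5.0, 0.0), subgradient = b - a^T x = 5.0
  y^{k+1} = 3.75 + 0.25*5.0 = 5.0
Step 3: y^k = 5.0, reduced costs: (-8.0, 9.0)
  x^k = (5.0, 0.0), subgradient = b - a^T x = 5.0
  y^{k+1} = 5.0 + 0.25*5.0 = 6.25
Dual objective at y_3 = 6.25: reduced costs (-10.5, 7.75), box minimizer x = (5.0, 0.0)
g(y_3) = b*y + (c1 - a1*y)*x1 + (c2 - a2*y)*x2 = 15*6.25 + (-10.5)*5.0 + 7.75*0.0 = 93.75 - 52.5 + 0.0 = 41.25


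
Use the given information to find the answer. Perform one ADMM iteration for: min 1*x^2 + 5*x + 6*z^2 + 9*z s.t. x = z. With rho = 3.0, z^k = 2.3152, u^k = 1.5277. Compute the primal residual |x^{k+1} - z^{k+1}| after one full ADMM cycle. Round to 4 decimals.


ADMM iteration with rho = 3.0, z^k = 2.3152, u^k = 1.5277
Step 1: x-update.
Minimize 1*x^2 + 5*x + (3.0/2)*(x - 2.3152 + 1.5277)^2
FOC: (2*1 + 3.0)*x = -5 + 3.0*(2.3152 - 1.5277)
x^{k+1} = -0.5275
Step 2: z-update.
Minimize 6*z^2 + 9*z + (3.0/2)*(-0.5275 - z + 1.5277)^2
FOC: (2*6 + 3.0)*z = -9 + 3.0*(-0.5275 + 1.5277)
z^{k+1} = -0.4
Step 3: u-update.
u^{k+1} = 1.5277 - 0.5275 + 0.4 = 1.4002
Step 4: Primal residual = |-0.5275 + 0.4| = 0.1275


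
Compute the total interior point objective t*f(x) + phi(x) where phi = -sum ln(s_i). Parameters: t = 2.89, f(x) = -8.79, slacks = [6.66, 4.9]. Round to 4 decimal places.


Step 1: Compute log-barrier.
ln values: [1.8961, 1.5892]
phi = -(1.8961 + 1.5892) = -3.4854
Step 2: Compute augmented objective.
t*f(x) = 2.89*-8.79 = -25.4031
Total = -25.4031 - 3.4854 = -28.8885


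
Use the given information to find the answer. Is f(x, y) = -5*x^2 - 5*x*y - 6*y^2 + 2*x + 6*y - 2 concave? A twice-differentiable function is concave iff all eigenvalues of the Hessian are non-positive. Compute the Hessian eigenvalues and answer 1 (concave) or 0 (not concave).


The Hessian of f(x,y) = -5*x^2 - 5*x*y - 6*y^2 + 2*x + 6*y - 2 is:
H = [[-10, -5], [-5, -12]]
Trace = -10 - 12 = -22
Determinant = -10*-12 - (-5)^2 = 95
Discriminant = (-22)^2 - 4*95 = 104.0
Eigenvalues: lambda_1 = -16.099, lambda_2 = -5.901
The function is concave.

1


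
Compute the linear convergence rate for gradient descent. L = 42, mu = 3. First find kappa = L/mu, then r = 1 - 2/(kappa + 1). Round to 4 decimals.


Step 1: Compute the condition number.
kappa = L/mu = 42/3 = 14.0
Step 2: Compute the convergence rate.
r = 1 - 2/(kappa + 1) = 1 - 2*mu/(L + mu) = (L - mu)/(L + mu) = 39/45 = 0.8667


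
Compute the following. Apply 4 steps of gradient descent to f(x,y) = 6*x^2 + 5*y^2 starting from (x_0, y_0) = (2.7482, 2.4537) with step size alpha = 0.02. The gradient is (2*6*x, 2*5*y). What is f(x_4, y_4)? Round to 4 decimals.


Gradient descent on f(x,y) = 6*x^2 + 5*y^2.
Starting point: (2.7482, 2.4537), alpha = 0.02
Step 1: grad_x = 2*6*2.7482 = 32.9784, grad_y = 2*5*2.4537 = 24.537
  x_1 = 2.7482 - 0.02*32.9784 = 2.0886
  y_1 = 2.4537 - 0.02*24.537 = 1.963
Step 2: grad_x = 2*6*2.0886 = 25.0636, grad_y = 2*5*1.963 = 19.6296
  x_2 = 2.0886 - 0.02*25.0636 = 1.5874
  y_2 = 1.963 - 0.02*19.6296 = 1.5704
Step 3: grad_x = 2*6*1.5874 = 19.0483, grad_y = 2*5*1.5704 = 15.7037
  x_3 = 1.5874 - 0.02*19.0483 = 1.2064
  y_3 = 1.5704 - 0.02*15.7037 = 1.2563
Step 4: grad_x = 2*6*1.2064 = 14.4767, grad_y = 2*5*1.2563 = 12.5629
  x_4 = 1.2064 - 0.02*14.4767 = 0.9169
  y_4 = 1.2563 - 0.02*12.5629 = 1.005
f(0.9169, 1.005) = 6*0.9169^2 + 5*1.005^2 = 10.0943


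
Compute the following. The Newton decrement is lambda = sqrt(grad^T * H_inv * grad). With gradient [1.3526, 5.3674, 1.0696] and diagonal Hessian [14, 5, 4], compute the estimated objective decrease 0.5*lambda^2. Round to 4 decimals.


Step 1: H is diagonal, so H^(-1) * g = [0.0966, 1.0735, 0.2674].
Step 2: g^T H^(-1) g = sum_i g_i^2 / H_ii
  = (1.3526)^2/14 + (5.3674)^2/5 + (1.0696)^2/4
  = 0.1307 + 5.7618 + 0.286 = 6.1785
Step 3: Objective decrease = 0.5 * g^T H^(-1) g = 3.0892


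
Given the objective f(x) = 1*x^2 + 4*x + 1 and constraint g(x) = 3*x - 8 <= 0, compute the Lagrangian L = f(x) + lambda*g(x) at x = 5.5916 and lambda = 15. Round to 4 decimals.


Step 1: Evaluate f(x).
f(5.5916) = 1*5.5916^2 + 4*5.5916 + 1 = 54.6324
Step 2: Evaluate g(x).
g(5.5916) = 3*5.5916 - 8 = 8.7748
Step 3: Compute Lagrangian.
L = 54.6324 + 15*8.7748 = 186.2544


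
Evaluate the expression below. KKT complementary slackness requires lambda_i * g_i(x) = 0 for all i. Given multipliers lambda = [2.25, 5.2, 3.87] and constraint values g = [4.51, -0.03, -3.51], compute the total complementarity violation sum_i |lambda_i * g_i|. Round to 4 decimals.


KKT complementary slackness check:
lambda_1 * g_1 = 2.25 * 4.51 = 10.1475
lambda_2 * g_2 = 5.2 * -0.03 = -0.156
lambda_3 * g_3 = 3.87 * -3.51 = -13.5837
Total violation = 10.1475 + 0.156 + 13.5837 = 23.8872


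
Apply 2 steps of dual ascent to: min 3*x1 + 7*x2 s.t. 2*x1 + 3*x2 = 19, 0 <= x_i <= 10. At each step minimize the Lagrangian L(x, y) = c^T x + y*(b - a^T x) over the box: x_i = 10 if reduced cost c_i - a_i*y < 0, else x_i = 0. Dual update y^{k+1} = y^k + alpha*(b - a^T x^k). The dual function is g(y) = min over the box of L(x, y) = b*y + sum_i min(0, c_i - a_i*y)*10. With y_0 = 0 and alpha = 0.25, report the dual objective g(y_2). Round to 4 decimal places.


Dual ascent for LP: min 3*x1 + 7*x2, 2*x1 + 3*x2 = 19, 0 <= x_i <= 10
Step 1: y^k = 0.0, reduced costs: (3.0, 7.0)
  x^k = (0.0, 0.0), subgradient = b - a^T x = 19.0
  y^{k+1} = 0.0 + 0.25*19.0 = 4.75
Step 2: y^k = 4.75, reduced costs: (-6.5, -7.25)
  x^k = (10.0, 10.0), subgradient = b - a^T x = -31.0
  y^{k+1} = 4.75 + 0.25*-31.0 = -3.0
Dual objective at y_2 = -3.0: reduced costs (9.0, 16.0), box minimizer x = (0.0, 0.0)
g(y_2) = b*y + (c1 - a1*y)*x1 + (c2 - a2*y)*x2 = 19*(-3.0) + 9.0*0.0 + 16.0*0.0 = -57.0 + 0.0 + 0.0 = -57.0


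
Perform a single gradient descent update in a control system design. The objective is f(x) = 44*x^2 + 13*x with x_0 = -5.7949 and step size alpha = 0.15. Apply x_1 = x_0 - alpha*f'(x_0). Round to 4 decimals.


We compute the gradient at x_0 and apply the update.
f'(x) = 88*x + 13
f'(-5.7949) = 88*-5.7949 + 13 = -496.9512
x_1 = -5.7949 - 0.15*-496.9512 = 68.7478


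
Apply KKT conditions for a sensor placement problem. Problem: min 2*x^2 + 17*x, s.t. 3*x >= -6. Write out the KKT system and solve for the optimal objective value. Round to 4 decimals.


Step 1: Try lambda = 0 (constraint inactive).
x_unc = -17/(2*2) = -4.25
Check: 3*-4.25 = -12.75 < -6 -- violated!
Step 2: Constraint must be active: 3*x = -6
x* = -6/3 = -2.0
lambda = (2*2*(-2.0) + 17)/3 = 3.0
Step 3: Compute optimal value.
f(x*) = 2*(-2.0)^2 + 17*(-2.0) = -26.0


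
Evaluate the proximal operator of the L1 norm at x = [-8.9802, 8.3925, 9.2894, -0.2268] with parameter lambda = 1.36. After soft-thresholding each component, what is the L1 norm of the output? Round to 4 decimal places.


Soft-thresholding with lambda = 1.36:
prox(-8.9802) = sign(-8.9802)*max(|-8.9802| - 1.36, 0) = -7.6202
prox(8.3925) = sign(8.3925)*max(|8.3925| - 1.36, 0) = 7.0325
prox(9.2894) = sign(9.2894)*max(|9.2894| - 1.36, 0) = 7.9294
prox(-0.2268) = sign(-0.2268)*max(|-0.2268| - 1.36, 0) = 0.0
prox(x) = [-7.6202, 7.0325, 7.9294, 0.0]
||prox(x)||_1 = 7.6202 + 7.0325 + 7.9294 + 0.0 = 22.5821


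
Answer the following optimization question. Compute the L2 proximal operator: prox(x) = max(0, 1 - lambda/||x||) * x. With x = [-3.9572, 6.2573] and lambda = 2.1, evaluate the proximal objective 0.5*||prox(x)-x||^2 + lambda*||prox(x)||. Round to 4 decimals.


Step 1: Compute ||x||.
||x|| = 7.4036
Step 2: Compute scaling factor.
scale = max(0, 1 - 2.1/7.4036) = 0.7164
Step 3: prox(x) = [-2.8348, 4.4824]
||prox(x)|| = 5.3036
Step 4: Proximal objective.
0.5*||prox-x||^2 = 2.205
lambda*||prox|| = 11.1376
Total = 13.3426


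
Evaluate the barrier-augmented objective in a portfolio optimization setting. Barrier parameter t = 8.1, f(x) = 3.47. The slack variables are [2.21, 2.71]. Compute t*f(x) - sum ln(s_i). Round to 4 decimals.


Step 1: Compute log-barrier.
ln values: [0.793, 0.9969]
phi = -(0.793 + 0.9969) = -1.7899
Step 2: Compute augmented objective.
t*f(x) = 8.1*3.47 = 28.107
Total = 28.107 - 1.7899 = 26.3171


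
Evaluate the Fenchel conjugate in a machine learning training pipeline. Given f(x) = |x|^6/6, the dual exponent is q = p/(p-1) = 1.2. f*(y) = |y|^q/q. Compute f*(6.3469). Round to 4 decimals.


The conjugate exponent q satisfies 1/p + 1/q = 1.
p = 6, so q = 6/(6 - 1) = 1.2
|y|^q = 6.3469^1.2 = 9.1849
f*(6.3469) = 9.1849 / 1.2 = 7.6541


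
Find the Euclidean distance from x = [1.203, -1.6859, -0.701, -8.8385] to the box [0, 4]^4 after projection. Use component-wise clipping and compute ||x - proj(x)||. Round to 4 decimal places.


Project each component onto [0, 4].
clip(1.203) = 1.203, clip(-1.6859) = 0.0, clip(-0.701) = 0.0, clip(-8.8385) = 0.0
Projection = [1.203, 0.0, 0.0, 0.0]
Squared diffs: [0.0, 2.8423, 0.4914, 78.1191]
Distance = sqrt(81.4528) = 9.0251


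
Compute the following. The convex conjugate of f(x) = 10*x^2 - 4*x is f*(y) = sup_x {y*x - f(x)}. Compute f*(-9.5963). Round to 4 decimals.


f*(y) = sup_x {y*x - a*x^2 - b*x} = sup_x {(y-b)*x - a*x^2}
FOC: (y - b) - 2a*x = 0 => x* = (y - b)/(2a)
x* = (-9.5963 + 4)/(2*10) = -0.2798
f*(-9.5963) = (y-b)^2/(4a) = (-9.5963 + 4)^2/(4*10)
= 31.3186/40 = 0.783


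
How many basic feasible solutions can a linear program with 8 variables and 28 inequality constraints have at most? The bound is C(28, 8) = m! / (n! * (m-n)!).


Each vertex corresponds to some choice of n active constraints out of m, so the number of vertices is at most C(m, n) = m! / (n!(m-n)!).
m = 28, n = 8
Numerator: 28 * 27 * 26 * 25 * 24 * 23 * 22 * 21
Denominator: 8! = 40320
C(28, 8) = 3108105


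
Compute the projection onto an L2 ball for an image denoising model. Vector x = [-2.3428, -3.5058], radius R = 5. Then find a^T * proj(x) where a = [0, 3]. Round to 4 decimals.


Step 1: Compute ||x|| (intermediates to 6 decimals).
||x|| = sqrt((-2.3428)^2 + (-3.5058)^2) = 4.216556
Step 2: Project.
Since ||x|| <= R, proj = x (no scaling needed).
proj(x) = [-2.3428, -3.5058]
Step 3: Dot product.
a^T * proj(x) = 0*(-2.3428) + 3*(-3.5058) = -10.5174


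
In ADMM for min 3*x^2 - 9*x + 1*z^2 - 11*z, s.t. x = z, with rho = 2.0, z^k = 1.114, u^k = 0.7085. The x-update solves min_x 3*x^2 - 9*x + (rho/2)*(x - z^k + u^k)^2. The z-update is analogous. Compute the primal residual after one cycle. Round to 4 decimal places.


ADMM iteration with rho = 2.0, z^k = 1.114, u^k = 0.7085
Step 1: x-update.
Minimize 3*x^2 - 9*x + (2.0/2)*(x - 1.114 + 0.7085)^2
FOC: (2*3 + 2.0)*x = 9 + 2.0*(1.114 - 0.7085)
x^{k+1} = 1.2264
Step 2: z-update.
Minimize 1*z^2 - 11*z + (2.0/2)*(1.2264 - z + 0.7085)^2
FOC: (2*1 + 2.0)*z = 11 + 2.0*(1.2264 + 0.7085)
z^{k+1} = 3.7174
Step 3: u-update.
u^{k+1} = 0.7085 + 1.2264 - 3.7174 = -1.7826
Step 4: Primal residual = |1.2264 - 3.7174| = 2.4911


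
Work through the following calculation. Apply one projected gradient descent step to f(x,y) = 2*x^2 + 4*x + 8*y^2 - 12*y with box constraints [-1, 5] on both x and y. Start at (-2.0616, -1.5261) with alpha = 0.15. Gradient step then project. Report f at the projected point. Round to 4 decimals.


Step 1: Compute gradient at (-2.0616, -1.5261).
grad_x = 2*2*-2.0616 + 4 = -4.2464
grad_y = 2*8*-1.5261 - 12 = -36.4176
Step 2: Gradient step.
x_raw = -2.0616 - 0.15*-4.2464 = -1.4246
y_raw = -1.5261 - 0.15*-36.4176 = 3.9365
Step 3: Project onto [-1, 5].
x_proj = clip(-1.4246) = -1.0
y_proj = clip(3.9365) = 3.9365
Step 4: Evaluate f.
f(-1.0, 3.9365) = 74.7323


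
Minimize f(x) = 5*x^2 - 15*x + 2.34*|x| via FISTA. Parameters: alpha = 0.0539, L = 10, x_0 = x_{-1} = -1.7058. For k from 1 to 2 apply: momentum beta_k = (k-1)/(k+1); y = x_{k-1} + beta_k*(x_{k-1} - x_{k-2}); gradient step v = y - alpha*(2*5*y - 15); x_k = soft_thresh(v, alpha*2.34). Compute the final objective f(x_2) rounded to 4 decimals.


FISTA on f(x) = 5*x^2 - 15*x + 2.34*|x|
L = 10, alpha = 0.0539
Iteration 1: beta = 0.0, y = -1.7058 + 0.0*(-1.7058 + 1.7058) = -1.7058
  grad(y) = -32.058, v = y - alpha*grad = 0.0221
  prox(v) = soft_thresh(0.0221, 0.1261) = 0.0
Iteration 2: beta = 0.3333, y = 0.0 + 0.3333*(0.0 + 1.7058) = 0.5686
  grad(y) = -9.314, v = y - alpha*grad = 1.0706
  prox(v) = soft_thresh(1.0706, 0.1261) = 0.9445
f(x_2) = 5*0.9445^2 - 15*0.9445 + 2.34*|0.9445| = -7.497


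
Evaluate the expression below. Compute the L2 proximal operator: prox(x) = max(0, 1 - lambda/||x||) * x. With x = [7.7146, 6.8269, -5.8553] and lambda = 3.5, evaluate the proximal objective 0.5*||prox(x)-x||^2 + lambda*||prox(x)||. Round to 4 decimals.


Step 1: Compute ||x||.
||x|| = 11.8493
Step 2: Compute scaling factor.
scale = max(0, 1 - 3.5/11.8493) = 0.7046
Step 3: prox(x) = [5.4359, 4.8104, -4.1258]
||prox(x)|| = 8.3493
Step 4: Proximal objective.
0.5*||prox-x||^2 = 6.125
lambda*||prox|| = 29.2226
Total = 35.3476


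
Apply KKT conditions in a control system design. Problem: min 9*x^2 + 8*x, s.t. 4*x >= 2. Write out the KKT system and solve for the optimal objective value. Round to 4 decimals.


Step 1: Try lambda = 0 (constraint inactive).
x_unc = -8/(2*9) = -0.4444
Check: 4*-0.4444 = -1.7776 < 2 -- violated!
Step 2: Constraint must be active: 4*x = 2
x* = 2/4 = 0.5
lambda = (2*9*0.5 + 8)/4 = 4.25
Step 3: Compute optimal value.
f(x*) = 9*0.5^2 + 8*0.5 = 6.25


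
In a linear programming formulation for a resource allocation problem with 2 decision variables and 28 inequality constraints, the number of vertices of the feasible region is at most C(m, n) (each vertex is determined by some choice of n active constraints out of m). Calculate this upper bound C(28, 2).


Each vertex corresponds to some choice of n active constraints out of m, so the number of vertices is at most C(m, n) = m! / (n!(m-n)!).
m = 28, n = 2
Numerator: 28 * 27
Denominator: 2! = 2
C(28, 2) = 378


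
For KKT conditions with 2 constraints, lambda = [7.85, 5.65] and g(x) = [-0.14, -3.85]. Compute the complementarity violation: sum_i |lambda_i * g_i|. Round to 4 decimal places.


KKT complementary slackness check:
lambda_1 * g_1 = 7.85 * -0.14 = -1.099
lambda_2 * g_2 = 5.65 * -3.85 = -21.7525
Total violation = 1.099 + 21.7525 = 22.8515


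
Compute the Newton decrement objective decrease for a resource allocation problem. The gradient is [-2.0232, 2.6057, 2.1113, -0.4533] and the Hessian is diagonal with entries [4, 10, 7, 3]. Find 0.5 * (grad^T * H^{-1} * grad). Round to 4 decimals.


Step 1: H is diagonal, so H^(-1) * g = [-0.5058, 0.2606, 0.3016, -0.1511].
Step 2: g^T H^(-1) g = sum_i g_i^2 / H_ii
  = (-2.0232)^2/4 + (2.6057)^2/10 + (2.1113)^2/7 + (-0.4533)^2/3
  = 1.0233 + 0.679 + 0.6368 + 0.0685 = 2.4076
Step 3: Objective decrease = 0.5 * g^T H^(-1) g = 1.2038


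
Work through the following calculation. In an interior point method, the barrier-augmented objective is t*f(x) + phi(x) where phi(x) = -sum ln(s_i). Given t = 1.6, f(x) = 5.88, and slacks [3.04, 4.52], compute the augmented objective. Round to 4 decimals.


Step 1: Compute log-barrier.
ln values: [1.1119, 1.5085]
phi = -(1.1119 + 1.5085) = -2.6204
Step 2: Compute augmented objective.
t*f(x) = 1.6*5.88 = 9.408
Total = 9.408 - 2.6204 = 6.7876


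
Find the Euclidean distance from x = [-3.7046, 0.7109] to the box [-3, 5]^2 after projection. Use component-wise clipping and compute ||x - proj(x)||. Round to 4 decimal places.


Project each component onto [-3, 5].
clip(-3.7046) = -3.0, clip(0.7109) = 0.7109
Projection = [-3.0, 0.7109]
Squared diffs: [0.4965, 0.0]
Distance = sqrt(0.4965) = 0.7046


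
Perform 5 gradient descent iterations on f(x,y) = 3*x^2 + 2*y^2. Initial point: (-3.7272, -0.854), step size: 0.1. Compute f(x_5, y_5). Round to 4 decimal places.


Gradient descent on f(x,y) = 3*x^2 + 2*y^2.
Starting point: (-3.7272, -0.854), alpha = 0.1
Step 1: grad_x = 2*3*-3.7272 = -22.3632, grad_y = 2*2*-0.854 = -3.416
  x_1 = -3.7272 - 0.1*-22.3632 = -1.4909
  y_1 = -0.854 - 0.1*-3.416 = -0.5124
Step 2: grad_x = 2*3*-1.4909 = -8.9453, grad_y = 2*2*-0.5124 = -2.0496
  x_2 = -1.4909 - 0.1*-8.9453 = -0.5964
  y_2 = -0.5124 - 0.1*-2.0496 = -0.3074
Step 3: grad_x = 2*3*-0.5964 = -3.5781, grad_y = 2*2*-0.3074 = -1.2298
  x_3 = -0.5964 - 0.1*-3.5781 = -0.2385
  y_3 = -0.3074 - 0.1*-1.2298 = -0.1845
Step 4: grad_x = 2*3*-0.2385 = -1.4312, grad_y = 2*2*-0.1845 = -0.7379
  x_4 = -0.2385 - 0.1*-1.4312 = -0.0954
  y_4 = -0.1845 - 0.1*-0.7379 = -0.1107
Step 5: grad_x = 2*3*-0.0954 = -0.5725, grad_y = 2*2*-0.1107 = -0.4427
  x_5 = -0.0954 - 0.1*-0.5725 = -0.0382
  y_5 = -0.1107 - 0.1*-0.4427 = -0.0664
f(-0.0382, -0.0664) = 3*(-0.0382)^2 + 2*(-0.0664)^2 = 0.0132


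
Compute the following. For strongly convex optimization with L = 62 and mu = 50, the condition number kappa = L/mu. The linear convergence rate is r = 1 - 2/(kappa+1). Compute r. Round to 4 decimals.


Step 1: Compute the condition number.
kappa = L/mu = 62/50 = 1.24
Step 2: Compute the convergence rate.
r = 1 - 2/(kappa + 1) = 1 - 2*mu/(L + mu) = (L - mu)/(L + mu) = 12/112 = 0.1071


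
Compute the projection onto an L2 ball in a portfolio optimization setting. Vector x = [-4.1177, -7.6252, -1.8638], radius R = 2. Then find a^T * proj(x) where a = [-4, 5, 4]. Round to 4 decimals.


Step 1: Compute ||x|| (intermediates to 6 decimals).
||x|| = sqrt((-4.1177)^2 + (-7.6252)^2 + (-1.8638)^2) = 8.864134
Step 2: Project.
Since ||x|| > R, scale = R/||x|| = 2/8.864134 = 0.225628, proj(x) = scale * x
proj(x) = [-0.929068, -1.720459, -0.420525]
Step 3: Dot product.
a^T * proj(x) = -4*(-0.929068) + 5*(-1.720459) + 4*(-0.420525) = -6.5681


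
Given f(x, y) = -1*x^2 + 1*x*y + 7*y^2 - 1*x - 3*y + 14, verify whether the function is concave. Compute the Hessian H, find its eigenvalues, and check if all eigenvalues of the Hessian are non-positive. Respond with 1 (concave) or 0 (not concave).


The Hessian of f(x,y) = -1*x^2 + 1*x*y + 7*y^2 - 1*x - 3*y + 14 is:
H = [[-2, 1], [1, 14]]
Trace = -2 + 14 = 12
Determinant = -2*14 - (1)^2 = -29
Discriminant = (12)^2 - 4*-29 = 260.0
Eigenvalues: lambda_1 = -2.0623, lambda_2 = 14.0623
The function is not concave.

0


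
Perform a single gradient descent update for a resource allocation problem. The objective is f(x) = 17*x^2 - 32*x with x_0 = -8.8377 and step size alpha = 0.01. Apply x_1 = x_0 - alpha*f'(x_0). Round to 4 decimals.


We compute the gradient at x_0 and apply the update.
f'(x) = 34*x - 32
f'(-8.8377) = 34*-8.8377 - 32 = -332.4818
x_1 = -8.8377 - 0.01*-332.4818 = -5.5129


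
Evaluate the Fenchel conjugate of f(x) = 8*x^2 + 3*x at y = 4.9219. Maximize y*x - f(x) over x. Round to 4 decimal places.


f*(y) = sup_x {y*x - a*x^2 - b*x} = sup_x {(y-b)*x - a*x^2}
FOC: (y - b) - 2a*x = 0 => x* = (y - b)/(2a)
x* = (4.9219 - 3)/(2*8) = 0.1201
f*(4.9219) = (y-b)^2/(4a) = (4.9219 - 3)^2/(4*8)
= 3.6937/32 = 0.1154


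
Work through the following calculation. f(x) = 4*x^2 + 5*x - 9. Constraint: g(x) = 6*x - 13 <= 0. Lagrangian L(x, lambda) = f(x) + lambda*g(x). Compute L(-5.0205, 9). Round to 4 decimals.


Step 1: Evaluate f(x).
f(-5.0205) = 4*(-5.0205)^2 + 5*(-5.0205) - 9 = 66.7192
Step 2: Evaluate g(x).
g(-5.0205) = 6*-5.0205 - 13 = -43.123
Step 3: Compute Lagrangian.
L = 66.7192 + 9*-43.123 = -321.3878


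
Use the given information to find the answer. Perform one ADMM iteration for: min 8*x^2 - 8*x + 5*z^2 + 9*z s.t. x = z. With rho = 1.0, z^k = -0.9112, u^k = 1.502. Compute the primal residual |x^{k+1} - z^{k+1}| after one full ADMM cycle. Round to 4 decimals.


ADMM iteration with rho = 1.0, z^k = -0.9112, u^k = 1.502
Step 1: x-update.
Minimize 8*x^2 - 8*x + (1.0/2)*(x + 0.9112 + 1.502)^2
FOC: (2*8 + 1.0)*x = 8 + 1.0*(-0.9112 - 1.502)
x^{k+1} = 0.3286
Step 2: z-update.
Minimize 5*z^2 + 9*z + (1.0/2)*(0.3286 - z + 1.502)^2
FOC: (2*5 + 1.0)*z = -9 + 1.0*(0.3286 + 1.502)
z^{k+1} = -0.6518
Step 3: u-update.
u^{k+1} = 1.502 + 0.3286 + 0.6518 = 2.4824
Step 4: Primal residual = |0.3286 + 0.6518| = 0.9804


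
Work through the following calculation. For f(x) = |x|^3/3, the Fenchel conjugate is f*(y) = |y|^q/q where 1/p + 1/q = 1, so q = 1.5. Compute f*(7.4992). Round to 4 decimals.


The conjugate exponent q satisfies 1/p + 1/q = 1.
p = 3, so q = 3/(3 - 1) = 1.5
|y|^q = 7.4992^1.5 = 20.5363
f*(7.4992) = 20.5363 / 1.5 = 13.6909


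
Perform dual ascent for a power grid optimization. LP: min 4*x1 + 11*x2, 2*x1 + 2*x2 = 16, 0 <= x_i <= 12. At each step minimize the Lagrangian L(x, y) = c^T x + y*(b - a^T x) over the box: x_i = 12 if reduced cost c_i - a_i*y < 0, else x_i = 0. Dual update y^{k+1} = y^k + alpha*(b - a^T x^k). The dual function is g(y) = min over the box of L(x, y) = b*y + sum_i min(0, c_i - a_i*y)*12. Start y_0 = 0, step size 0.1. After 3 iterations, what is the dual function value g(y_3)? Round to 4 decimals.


Dual ascent for LP: min 4*x1 + 11*x2, 2*x1 + 2*x2 = 16, 0 <= x_i <= 12
Step 1: y^k = 0.0, reduced costs: (4.0, 11.0)
  x^k = (0.0, 0.0), subgradient = b - a^T x = 16.0
  y^{k+1} = 0.0 + 0.1*16.0 = 1.6
Step 2: y^k = 1.6, reduced costs: (0.8, 7.8)
  x^k = (0.0, 0.0), subgradient = b - a^T x = 16.0
  y^{k+1} = 1.6 + 0.1*16.0 = 3.2
Step 3: y^k = 3.2, reduced costs: (-2.4, 4.6)
  x^k = (12.0, 0.0), subgradient = b - a^T x = -8.0
  y^{k+1} = 3.2 + 0.1*-8.0 = 2.4
Dual objective at y_3 = 2.4: reduced costs (-0.8, 6.2), box minimizer x = (12.0, 0.0)
g(y_3) = b*y + (c1 - a1*y)*x1 + (c2 - a2*y)*x2 = 16*2.4 + (-0.8)*12.0 + 6.2*0.0 = 38.4 - 9.6 + 0.0 = 28.8


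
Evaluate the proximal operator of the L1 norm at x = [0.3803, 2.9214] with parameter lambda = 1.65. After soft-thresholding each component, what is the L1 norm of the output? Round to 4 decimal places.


Soft-thresholding with lambda = 1.65:
prox(0.3803) = sign(0.3803)*max(|0.3803| - 1.65, 0) = 0.0
prox(2.9214) = sign(2.9214)*max(|2.9214| - 1.65, 0) = 1.2714
prox(x) = [0.0, 1.2714]
||prox(x)||_1 = 0.0 + 1.2714 = 1.2714


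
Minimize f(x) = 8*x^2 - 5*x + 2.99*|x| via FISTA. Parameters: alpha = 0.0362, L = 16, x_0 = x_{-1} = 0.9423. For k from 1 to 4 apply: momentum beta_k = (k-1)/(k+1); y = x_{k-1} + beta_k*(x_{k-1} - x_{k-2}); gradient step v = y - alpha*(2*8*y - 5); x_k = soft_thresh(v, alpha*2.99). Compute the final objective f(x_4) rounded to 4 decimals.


FISTA on f(x) = 8*x^2 - 5*x + 2.99*|x|
L = 16, alpha = 0.0362
Iteration 1: beta = 0.0, y = 0.9423 + 0.0*(0.9423 - 0.9423) = 0.9423
  grad(y) = 10.0768, v = y - alpha*grad = 0.5775
  prox(v) = soft_thresh(0.5775, 0.1082) = 0.4693
Iteration 2: beta = 0.3333, y = 0.4693 + 0.3333*(0.4693 - 0.9423) = 0.3116
  grad(y) = -0.0143, v = y - alpha*grad = 0.3121
  prox(v) = soft_thresh(0.3121, 0.1082) = 0.2039
Iteration 3: beta = 0.5, y = 0.2039 + 0.5*(0.2039 - 0.4693) = 0.0712
  grad(y) = -3.861, v = y - alpha*grad = 0.211
  prox(v) = soft_thresh(0.211, 0.1082) = 0.1027
Iteration 4: beta = 0.6, y = 0.1027 + 0.6*(0.1027 - 0.2039) = 0.042
  grad(y) = -4.3277, v = y - alpha*grad = 0.1987
  prox(v) = soft_thresh(0.1987, 0.1082) = 0.0904
f(x_4) = 8*0.0904^2 - 5*0.0904 + 2.99*|0.0904| = -0.1164


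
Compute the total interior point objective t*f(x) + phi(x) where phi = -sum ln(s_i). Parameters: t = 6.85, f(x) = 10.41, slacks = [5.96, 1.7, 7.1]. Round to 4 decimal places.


Step 1: Compute log-barrier.
ln values: [1.7851, 0.5306, 1.9601]
phi = -(1.7851 + 0.5306 + 1.9601) = -4.2758
Step 2: Compute augmented objective.
t*f(x) = 6.85*10.41 = 71.3085
Total = 71.3085 - 4.2758 = 67.0327


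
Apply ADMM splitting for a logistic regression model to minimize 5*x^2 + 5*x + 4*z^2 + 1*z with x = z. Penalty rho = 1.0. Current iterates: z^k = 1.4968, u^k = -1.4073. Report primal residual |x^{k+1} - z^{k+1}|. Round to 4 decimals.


ADMM iteration with rho = 1.0, z^k = 1.4968, u^k = -1.4073
Step 1: x-update.
Minimize 5*x^2 + 5*x + (1.0/2)*(x - 1.4968 - 1.4073)^2
FOC: (2*5 + 1.0)*x = -5 + 1.0*(1.4968 + 1.4073)
x^{k+1} = -0.1905
Step 2: z-update.
Minimize 4*z^2 + 1*z + (1.0/2)*(-0.1905 - z - 1.4073)^2
FOC: (2*4 + 1.0)*z = -1 + 1.0*(-0.1905 - 1.4073)
z^{k+1} = -0.2886
Step 3: u-update.
u^{k+1} = -1.4073 - 0.1905 + 0.2886 = -1.3092
Step 4: Primal residual = |-0.1905 + 0.2886| = 0.0981


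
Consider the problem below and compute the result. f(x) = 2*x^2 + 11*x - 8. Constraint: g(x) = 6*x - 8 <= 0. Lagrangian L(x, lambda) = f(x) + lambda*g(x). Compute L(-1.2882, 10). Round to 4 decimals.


Step 1: Evaluate f(x).
f(-1.2882) = 2*(-1.2882)^2 + 11*(-1.2882) - 8 = -18.8513
Step 2: Evaluate g(x).
g(-1.2882) = 6*-1.2882 - 8 = -15.7292
Step 3: Compute Lagrangian.
L = -18.8513 + 10*-15.7292 = -176.1433


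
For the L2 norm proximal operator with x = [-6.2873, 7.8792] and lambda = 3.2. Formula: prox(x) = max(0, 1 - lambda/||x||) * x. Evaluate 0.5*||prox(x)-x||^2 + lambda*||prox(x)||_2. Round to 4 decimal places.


Step 1: Compute ||x||.
||x|| = 10.0803
Step 2: Compute scaling factor.
scale = max(0, 1 - 3.2/10.0803) = 0.6825
Step 3: prox(x) = [-4.2914, 5.3779]
||prox(x)|| = 6.8803
Step 4: Proximal objective.
0.5*||prox-x||^2 = 5.12
lambda*||prox|| = 22.017
Total = 27.1369


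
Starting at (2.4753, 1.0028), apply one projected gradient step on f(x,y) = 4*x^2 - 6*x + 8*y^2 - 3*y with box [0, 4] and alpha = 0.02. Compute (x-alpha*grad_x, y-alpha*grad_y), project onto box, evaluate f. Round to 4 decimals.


Step 1: Compute gradient at (2.4753, 1.0028).
grad_x = 2*4*2.4753 - 6 = 13.8024
grad_y = 2*8*1.0028 - 3 = 13.0448
Step 2: Gradient step.
x_raw = 2.4753 - 0.02*13.8024 = 2.1993
y_raw = 1.0028 - 0.02*13.0448 = 0.7419
Step 3: Project onto [0, 4].
x_proj = clip(2.1993) = 2.1993
y_proj = clip(0.7419) = 0.7419
Step 4: Evaluate f.
f(2.1993, 0.7419) = 8.329


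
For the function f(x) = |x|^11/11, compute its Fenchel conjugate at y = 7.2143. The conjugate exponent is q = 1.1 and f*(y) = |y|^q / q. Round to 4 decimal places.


The conjugate exponent q satisfies 1/p + 1/q = 1.
p = 11, so q = 11/(11 - 1) = 1.1
|y|^q = 7.2143^1.1 = 8.7905
f*(7.2143) = 8.7905 / 1.1 = 7.9914


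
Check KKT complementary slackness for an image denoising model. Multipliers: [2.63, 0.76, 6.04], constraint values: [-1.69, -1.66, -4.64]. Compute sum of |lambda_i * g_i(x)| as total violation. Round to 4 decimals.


KKT complementary slackness check:
lambda_1 * g_1 = 2.63 * -1.69 = -4.4447
lambda_2 * g_2 = 0.76 * -1.66 = -1.2616
lambda_3 * g_3 = 6.04 * -4.64 = -28.0256
Total violation = 4.4447 + 1.2616 + 28.0256 = 33.7319


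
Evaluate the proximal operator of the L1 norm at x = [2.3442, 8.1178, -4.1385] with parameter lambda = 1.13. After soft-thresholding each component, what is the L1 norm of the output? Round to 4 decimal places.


Soft-thresholding with lambda = 1.13:
prox(2.3442) = sign(2.3442)*max(|2.3442| - 1.13, 0) = 1.2142
prox(8.1178) = sign(8.1178)*max(|8.1178| - 1.13, 0) = 6.9878
prox(-4.1385) = sign(-4.1385)*max(|-4.1385| - 1.13, 0) = -3.0085
prox(x) = [1.2142, 6.9878, -3.0085]
||prox(x)||_1 = 1.2142 + 6.9878 + 3.0085 = 11.2105


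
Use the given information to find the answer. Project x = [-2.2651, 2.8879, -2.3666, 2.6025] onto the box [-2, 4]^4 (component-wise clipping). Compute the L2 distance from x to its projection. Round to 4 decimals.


Project each component onto [-2, 4].
clip(-2.2651) = -2.0, clip(2.8879) = 2.8879, clip(-2.3666) = -2.0, clip(2.6025) = 2.6025
Projection = [-2.0, 2.8879, -2.0, 2.6025]
Squared diffs: [0.0703, 0.0, 0.1344, 0.0]
Distance = sqrt(0.2047) = 0.4524
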